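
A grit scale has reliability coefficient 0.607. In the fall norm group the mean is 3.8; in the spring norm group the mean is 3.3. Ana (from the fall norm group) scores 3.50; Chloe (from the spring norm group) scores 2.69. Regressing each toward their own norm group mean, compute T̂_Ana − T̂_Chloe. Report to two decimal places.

T̂_Ana = 0.607(3.50) + 0.393(3.8) = 3.6179
T̂_Chloe = 0.607(2.69) + 0.393(3.3) = 2.9297
Difference = 3.6179 − 2.9297 = 0.6882

0.69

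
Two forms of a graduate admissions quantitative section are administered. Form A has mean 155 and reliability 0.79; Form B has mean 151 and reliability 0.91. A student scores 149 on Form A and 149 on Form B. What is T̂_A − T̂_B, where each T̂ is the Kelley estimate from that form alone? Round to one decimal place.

T̂_A = 0.79(149) + 0.21(155) = 150.260
T̂_B = 0.91(149) + 0.09(151) = 149.180
T̂_A − T̂_B = 1.080

1.1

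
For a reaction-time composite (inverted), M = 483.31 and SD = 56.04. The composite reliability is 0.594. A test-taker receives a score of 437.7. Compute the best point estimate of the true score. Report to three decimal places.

456.218

Weight the observed score by reliability and the mean by (1 − reliability): T̂ = 0.594·437.7 + 0.406·483.31 = 259.9938 + 196.22386 = 456.2177.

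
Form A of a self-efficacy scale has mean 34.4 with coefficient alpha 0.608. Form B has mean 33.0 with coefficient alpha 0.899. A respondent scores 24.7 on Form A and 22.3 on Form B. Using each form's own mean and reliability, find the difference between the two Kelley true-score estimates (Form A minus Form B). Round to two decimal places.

5.12

T̂_A = 0.608(24.7) + 0.392(34.4) = 28.5024
T̂_B = 0.899(22.3) + 0.101(33.0) = 23.3807
T̂_A − T̂_B = 5.1217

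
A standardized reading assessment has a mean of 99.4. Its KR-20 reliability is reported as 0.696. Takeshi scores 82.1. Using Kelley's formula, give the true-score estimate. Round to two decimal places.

87.36

Weight the observed score by reliability and the mean by (1 − reliability): T̂ = 0.696·82.1 + 0.304·99.4 = 57.1416 + 30.2176 = 87.359.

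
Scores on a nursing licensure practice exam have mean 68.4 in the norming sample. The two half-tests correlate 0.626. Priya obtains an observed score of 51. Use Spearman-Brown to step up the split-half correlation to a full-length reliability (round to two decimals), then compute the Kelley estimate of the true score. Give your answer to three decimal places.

Spearman-Brown: ρ = 2r/(1 + r) = 2(0.626)/(1 + 0.626) = 1.2520/1.626 = 0.7700 → 0.77
Regress the observed score toward the mean by the unreliability: T̂ = 0.77·51 + 0.23·68.4 = 39.27 + 15.732 = 55.0020.

55.002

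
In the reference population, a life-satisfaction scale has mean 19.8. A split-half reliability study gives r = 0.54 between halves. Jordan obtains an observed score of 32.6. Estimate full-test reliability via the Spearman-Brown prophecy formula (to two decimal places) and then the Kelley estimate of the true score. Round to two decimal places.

28.76

Spearman-Brown: ρ = 2r/(1 + r) = 2(0.54)/(1 + 0.54) = 1.080/1.54 = 0.7013 → 0.70
T̂ = 0.70(32.6) + 0.30(19.8) = 22.820 + 5.940 = 28.760 → 28.76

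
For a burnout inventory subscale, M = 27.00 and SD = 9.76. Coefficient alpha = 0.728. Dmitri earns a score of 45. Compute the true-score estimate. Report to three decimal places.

T̂ = 0.728(45) + 0.272(27.00) = 32.760 + 7.34400 = 40.1040 → 40.104

40.104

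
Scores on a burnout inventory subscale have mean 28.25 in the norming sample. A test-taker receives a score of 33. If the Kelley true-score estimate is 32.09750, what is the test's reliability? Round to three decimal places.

0.810

T̂ = ρX + (1 − ρ)μ  ⇒  T̂ − μ = ρ(X − μ)
ρ = (T̂ − μ)/(X − μ) = (32.09750 − 28.25) / (33 − 28.25) = 3.84750 / 4.75 = 0.81000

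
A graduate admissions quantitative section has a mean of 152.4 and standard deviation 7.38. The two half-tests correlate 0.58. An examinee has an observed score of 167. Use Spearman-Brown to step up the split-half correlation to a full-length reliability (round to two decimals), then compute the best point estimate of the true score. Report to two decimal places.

163.06

Spearman-Brown: ρ = 2r/(1 + r) = 2(0.58)/(1 + 0.58) = 1.160/1.58 = 0.7342 → 0.73
Weight the observed score by reliability and the mean by (1 − reliability): T̂ = 0.73·167 + 0.27·152.4 = 121.91 + 41.148 = 163.058.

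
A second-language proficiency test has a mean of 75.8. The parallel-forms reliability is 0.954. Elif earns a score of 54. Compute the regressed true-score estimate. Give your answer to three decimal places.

55.003

T̂ = 0.954(54) + 0.046(75.8) = 51.516 + 3.4868 = 55.0028 → 55.003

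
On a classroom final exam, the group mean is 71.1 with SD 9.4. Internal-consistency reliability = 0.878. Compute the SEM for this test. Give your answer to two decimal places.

SEM = SD · √(1 − ρ) = 9.4 × √0.122 = 9.4 × 0.3493 = 3.283

3.28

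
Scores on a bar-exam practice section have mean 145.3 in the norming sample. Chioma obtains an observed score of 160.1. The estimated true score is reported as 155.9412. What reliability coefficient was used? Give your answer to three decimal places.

0.719

T̂ = ρX + (1 − ρ)μ  ⇒  T̂ − μ = ρ(X − μ)
ρ = (T̂ − μ)/(X − μ) = (155.9412 − 145.3) / (160.1 − 145.3) = 10.6412 / 14.8 = 0.71900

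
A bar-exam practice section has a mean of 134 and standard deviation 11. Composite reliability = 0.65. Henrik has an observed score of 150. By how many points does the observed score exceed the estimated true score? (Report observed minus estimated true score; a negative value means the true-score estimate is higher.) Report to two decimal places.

T̂ = 0.65(150) + 0.35(134) = 97.50 + 46.90 = 144.4000 → 144.400
X − T̂ = 150 − 144.400 = 5.600 → 5.60

5.60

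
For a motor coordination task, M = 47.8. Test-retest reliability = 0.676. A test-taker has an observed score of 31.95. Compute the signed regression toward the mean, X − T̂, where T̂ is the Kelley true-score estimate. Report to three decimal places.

T̂ = ρX + (1 − ρ)μ
  = 0.676 × 31.95 + 0.324 × 47.8
  = 21.59820 + 15.4872
  = 37.08540
  ≈ 37.0854
X − T̂ = 31.95 − 37.0854 = -5.1354 → -5.135

-5.135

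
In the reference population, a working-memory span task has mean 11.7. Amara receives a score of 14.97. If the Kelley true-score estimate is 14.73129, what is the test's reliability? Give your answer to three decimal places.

0.927

T̂ = ρX + (1 − ρ)μ  ⇒  T̂ − μ = ρ(X − μ)
ρ = (T̂ − μ)/(X − μ) = (14.73129 − 11.7) / (14.97 − 11.7) = 3.03129 / 3.27 = 0.92700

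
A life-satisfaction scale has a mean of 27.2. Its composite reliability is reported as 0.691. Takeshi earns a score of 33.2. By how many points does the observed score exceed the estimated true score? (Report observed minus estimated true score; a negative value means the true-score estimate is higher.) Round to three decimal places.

Weight the observed score by reliability and the mean by (1 − reliability): T̂ = 0.691·33.2 + 0.309·27.2 = 22.9412 + 8.4048 = 31.34600.
X − T̂ = 33.2 − 31.3460 = 1.8540 → 1.854

1.854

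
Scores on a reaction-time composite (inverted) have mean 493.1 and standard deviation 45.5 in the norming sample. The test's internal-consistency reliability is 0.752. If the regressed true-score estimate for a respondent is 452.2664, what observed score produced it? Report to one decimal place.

438.8

T̂ = ρX + (1 − ρ)μ  ⇒  X = (T̂ − (1 − ρ)μ) / ρ
X = (452.2664 − 0.248 × 493.1) / 0.752 = (452.2664 − 122.2888) / 0.752 = 329.9776 / 0.752 = 438.800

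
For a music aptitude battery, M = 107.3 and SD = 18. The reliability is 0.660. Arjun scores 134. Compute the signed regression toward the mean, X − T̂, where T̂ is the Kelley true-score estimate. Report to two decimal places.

9.08

T̂ = 0.660(134) + 0.340(107.3) = 88.440 + 36.4820 = 124.9220 → 124.922
X − T̂ = 134 − 124.922 = 9.078 → 9.08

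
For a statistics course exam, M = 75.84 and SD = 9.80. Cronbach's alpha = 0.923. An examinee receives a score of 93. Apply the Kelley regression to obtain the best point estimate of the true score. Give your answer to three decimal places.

Kelley's formula gives T̂ = 0.923·93 + 0.077·75.84 = 85.839 + 5.83968 = 91.6787.

91.679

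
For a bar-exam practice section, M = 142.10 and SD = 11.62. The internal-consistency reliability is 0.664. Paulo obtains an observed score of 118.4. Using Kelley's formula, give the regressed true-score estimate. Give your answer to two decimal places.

T̂ = ρX + (1 − ρ)μ
  = 0.664 × 118.4 + 0.336 × 142.10
  = 78.6176 + 47.74560
  = 126.363
  ≈ 126.36

126.36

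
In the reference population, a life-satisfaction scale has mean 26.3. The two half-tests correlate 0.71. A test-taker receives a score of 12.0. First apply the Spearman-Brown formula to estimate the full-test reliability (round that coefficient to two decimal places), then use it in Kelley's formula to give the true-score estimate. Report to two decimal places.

Spearman-Brown: ρ = 2r/(1 + r) = 2(0.71)/(1 + 0.71) = 1.420/1.71 = 0.8304 → 0.83
T̂ = ρX + (1 − ρ)μ
  = 0.83 × 12.0 + 0.17 × 26.3
  = 9.960 + 4.471
  = 14.431
  ≈ 14.43

14.43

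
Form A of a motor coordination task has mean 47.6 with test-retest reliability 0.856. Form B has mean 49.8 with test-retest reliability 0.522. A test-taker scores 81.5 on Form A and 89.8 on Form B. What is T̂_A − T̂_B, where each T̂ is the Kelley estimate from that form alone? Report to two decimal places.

T̂_A = 0.856(81.5) + 0.144(47.6) = 76.6184
T̂_B = 0.522(89.8) + 0.478(49.8) = 70.6800
T̂_A − T̂_B = 5.9384

5.94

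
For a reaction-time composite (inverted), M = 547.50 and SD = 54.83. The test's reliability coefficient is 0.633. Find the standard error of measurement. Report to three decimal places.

SEM = SD · √(1 − ρ) = 54.83 × √0.367 = 54.83 × 0.6058 = 33.2163

33.216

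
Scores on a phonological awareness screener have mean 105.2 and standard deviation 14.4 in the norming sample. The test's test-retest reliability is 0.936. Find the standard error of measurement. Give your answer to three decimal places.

SEM = SD · √(1 − ρ) = 14.4 × √0.064 = 14.4 × 0.2530 = 3.6429

3.643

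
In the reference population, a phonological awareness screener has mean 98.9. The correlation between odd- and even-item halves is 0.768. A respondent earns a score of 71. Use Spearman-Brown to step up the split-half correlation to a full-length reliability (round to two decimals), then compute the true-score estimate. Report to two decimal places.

Spearman-Brown: ρ = 2r/(1 + r) = 2(0.768)/(1 + 0.768) = 1.5360/1.768 = 0.8688 → 0.87
T̂ = ρX + (1 − ρ)μ
  = 0.87 × 71 + 0.13 × 98.9
  = 61.77 + 12.857
  = 74.627
  ≈ 74.63

74.63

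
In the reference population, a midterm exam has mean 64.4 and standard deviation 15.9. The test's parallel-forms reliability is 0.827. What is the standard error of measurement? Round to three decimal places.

6.613

SEM = SD · √(1 − ρ) = 15.9 × √0.173 = 15.9 × 0.4159 = 6.6133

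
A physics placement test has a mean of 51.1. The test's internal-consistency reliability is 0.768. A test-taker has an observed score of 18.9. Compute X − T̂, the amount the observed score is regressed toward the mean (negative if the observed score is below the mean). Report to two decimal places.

Weight the observed score by reliability and the mean by (1 − reliability): T̂ = 0.768·18.9 + 0.232·51.1 = 14.5152 + 11.8552 = 26.3704.
X − T̂ = 18.9 − 26.370 = -7.470 → -7.47

-7.47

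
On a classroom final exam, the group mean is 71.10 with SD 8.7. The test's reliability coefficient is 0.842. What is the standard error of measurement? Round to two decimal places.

SEM = SD · √(1 − ρ) = 8.7 × √0.158 = 8.7 × 0.3975 = 3.458

3.46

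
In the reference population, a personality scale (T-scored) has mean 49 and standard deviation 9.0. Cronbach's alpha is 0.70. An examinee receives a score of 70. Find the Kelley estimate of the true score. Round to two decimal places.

T̂ = ρX + (1 − ρ)μ
  = 0.70 × 70 + 0.30 × 49
  = 49.00 + 14.70
  = 63.700
  ≈ 63.70

63.70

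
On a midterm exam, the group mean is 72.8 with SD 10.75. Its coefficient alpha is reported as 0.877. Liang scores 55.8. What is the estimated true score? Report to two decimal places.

T̂ = 0.877(55.8) + 0.123(72.8) = 48.9366 + 8.9544 = 57.891 → 57.89

57.89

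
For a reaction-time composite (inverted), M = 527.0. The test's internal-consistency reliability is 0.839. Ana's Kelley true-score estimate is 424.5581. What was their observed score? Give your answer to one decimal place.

404.9

T̂ = ρX + (1 − ρ)μ  ⇒  X = (T̂ − (1 − ρ)μ) / ρ
X = (424.5581 − 0.161 × 527.0) / 0.839 = (424.5581 − 84.8470) / 0.839 = 339.7111 / 0.839 = 404.900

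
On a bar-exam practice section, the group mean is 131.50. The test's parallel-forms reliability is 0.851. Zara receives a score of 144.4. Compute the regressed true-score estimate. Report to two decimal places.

142.48

T̂ = 0.851(144.4) + 0.149(131.50) = 122.8844 + 19.59350 = 142.478 → 142.48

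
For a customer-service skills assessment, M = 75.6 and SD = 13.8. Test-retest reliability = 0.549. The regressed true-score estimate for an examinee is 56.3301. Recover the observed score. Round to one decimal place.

T̂ = ρX + (1 − ρ)μ  ⇒  X = (T̂ − (1 − ρ)μ) / ρ
X = (56.3301 − 0.451 × 75.6) / 0.549 = (56.3301 − 34.0956) / 0.549 = 22.2345 / 0.549 = 40.500

40.5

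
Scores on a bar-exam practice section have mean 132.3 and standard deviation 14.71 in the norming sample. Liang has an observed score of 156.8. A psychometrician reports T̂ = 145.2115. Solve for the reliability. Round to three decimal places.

0.527

T̂ = ρX + (1 − ρ)μ  ⇒  T̂ − μ = ρ(X − μ)
ρ = (T̂ − μ)/(X − μ) = (145.2115 − 132.3) / (156.8 − 132.3) = 12.9115 / 24.5 = 0.52700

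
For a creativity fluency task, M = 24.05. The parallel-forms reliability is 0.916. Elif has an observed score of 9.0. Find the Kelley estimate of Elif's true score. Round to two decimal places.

10.26

Weight the observed score by reliability and the mean by (1 − reliability): T̂ = 0.916·9.0 + 0.084·24.05 = 8.2440 + 2.02020 = 10.264.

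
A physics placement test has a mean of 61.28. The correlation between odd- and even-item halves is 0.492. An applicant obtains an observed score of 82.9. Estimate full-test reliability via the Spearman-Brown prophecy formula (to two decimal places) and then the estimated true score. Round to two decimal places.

Spearman-Brown: ρ = 2r/(1 + r) = 2(0.492)/(1 + 0.492) = 0.9840/1.492 = 0.6595 → 0.66
T̂ = ρX + (1 − ρ)μ
  = 0.66 × 82.9 + 0.34 × 61.28
  = 54.714 + 20.8352
  = 75.549
  ≈ 75.55

75.55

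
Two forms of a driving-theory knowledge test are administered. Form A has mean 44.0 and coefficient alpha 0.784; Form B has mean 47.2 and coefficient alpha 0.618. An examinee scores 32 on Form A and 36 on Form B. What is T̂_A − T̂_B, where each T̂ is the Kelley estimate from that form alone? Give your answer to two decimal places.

T̂_A = 0.784(32) + 0.216(44.0) = 34.5920
T̂_B = 0.618(36) + 0.382(47.2) = 40.2784
T̂_A − T̂_B = -5.6864

-5.69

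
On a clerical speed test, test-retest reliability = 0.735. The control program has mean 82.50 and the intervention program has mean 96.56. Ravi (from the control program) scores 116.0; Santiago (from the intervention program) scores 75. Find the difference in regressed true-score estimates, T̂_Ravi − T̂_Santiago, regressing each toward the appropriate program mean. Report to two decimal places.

26.41

T̂_Ravi = 0.735(116.0) + 0.265(82.50) = 107.1225
T̂_Santiago = 0.735(75) + 0.265(96.56) = 80.7134
Difference = 107.1225 − 80.7134 = 26.4091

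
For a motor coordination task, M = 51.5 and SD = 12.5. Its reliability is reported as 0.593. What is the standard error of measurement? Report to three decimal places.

7.975

SEM = SD · √(1 − ρ) = 12.5 × √0.407 = 12.5 × 0.6380 = 7.9746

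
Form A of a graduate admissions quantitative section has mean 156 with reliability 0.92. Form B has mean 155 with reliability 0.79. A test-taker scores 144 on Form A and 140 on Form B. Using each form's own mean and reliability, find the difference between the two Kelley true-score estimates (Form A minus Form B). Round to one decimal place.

T̂_A = 0.92(144) + 0.08(156) = 144.960
T̂_B = 0.79(140) + 0.21(155) = 143.150
T̂_A − T̂_B = 1.810

1.8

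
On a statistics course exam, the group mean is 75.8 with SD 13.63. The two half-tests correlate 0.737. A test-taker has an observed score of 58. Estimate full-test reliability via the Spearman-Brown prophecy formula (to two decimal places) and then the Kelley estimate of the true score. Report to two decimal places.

Spearman-Brown: ρ = 2r/(1 + r) = 2(0.737)/(1 + 0.737) = 1.4740/1.737 = 0.8486 → 0.85
T̂ = ρX + (1 − ρ)μ
  = 0.85 × 58 + 0.15 × 75.8
  = 49.30 + 11.370
  = 60.670
  ≈ 60.67

60.67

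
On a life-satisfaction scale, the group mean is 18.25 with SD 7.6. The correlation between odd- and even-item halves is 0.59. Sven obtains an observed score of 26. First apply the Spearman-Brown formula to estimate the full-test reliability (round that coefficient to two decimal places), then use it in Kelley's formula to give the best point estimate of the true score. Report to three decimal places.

Spearman-Brown: ρ = 2r/(1 + r) = 2(0.59)/(1 + 0.59) = 1.180/1.59 = 0.7421 → 0.74
T̂ = ρX + (1 − ρ)μ
  = 0.74 × 26 + 0.26 × 18.25
  = 19.24 + 4.7450
  = 23.9850
  ≈ 23.985

23.985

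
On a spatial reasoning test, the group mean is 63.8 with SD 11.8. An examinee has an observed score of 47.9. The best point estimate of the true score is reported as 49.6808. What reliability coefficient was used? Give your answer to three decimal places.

T̂ = ρX + (1 − ρ)μ  ⇒  T̂ − μ = ρ(X − μ)
ρ = (T̂ − μ)/(X − μ) = (49.6808 − 63.8) / (47.9 − 63.8) = -14.1192 / -15.9 = 0.88800

0.888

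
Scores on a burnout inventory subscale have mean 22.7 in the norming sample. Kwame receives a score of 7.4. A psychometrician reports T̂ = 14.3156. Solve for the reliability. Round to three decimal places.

T̂ = ρX + (1 − ρ)μ  ⇒  T̂ − μ = ρ(X − μ)
ρ = (T̂ − μ)/(X − μ) = (14.3156 − 22.7) / (7.4 − 22.7) = -8.3844 / -15.3 = 0.54800

0.548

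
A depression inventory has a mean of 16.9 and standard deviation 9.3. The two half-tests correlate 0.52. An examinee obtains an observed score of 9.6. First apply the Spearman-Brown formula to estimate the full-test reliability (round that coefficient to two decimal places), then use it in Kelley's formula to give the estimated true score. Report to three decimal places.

11.936

Spearman-Brown: ρ = 2r/(1 + r) = 2(0.52)/(1 + 0.52) = 1.040/1.52 = 0.6842 → 0.68
Kelley's formula gives T̂ = 0.68·9.6 + 0.32·16.9 = 6.528 + 5.408 = 11.9360.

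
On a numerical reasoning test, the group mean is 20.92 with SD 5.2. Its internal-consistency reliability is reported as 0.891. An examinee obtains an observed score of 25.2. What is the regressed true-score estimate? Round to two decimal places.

T̂ = 0.891(25.2) + 0.109(20.92) = 22.4532 + 2.28028 = 24.733 → 24.73

24.73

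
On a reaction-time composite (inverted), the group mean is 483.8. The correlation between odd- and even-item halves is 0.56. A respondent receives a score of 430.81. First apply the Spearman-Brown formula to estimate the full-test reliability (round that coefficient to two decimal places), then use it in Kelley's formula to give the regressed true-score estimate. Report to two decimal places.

445.65

Spearman-Brown: ρ = 2r/(1 + r) = 2(0.56)/(1 + 0.56) = 1.120/1.56 = 0.7179 → 0.72
Kelley's formula gives T̂ = 0.72·430.81 + 0.28·483.8 = 310.1832 + 135.464 = 445.647.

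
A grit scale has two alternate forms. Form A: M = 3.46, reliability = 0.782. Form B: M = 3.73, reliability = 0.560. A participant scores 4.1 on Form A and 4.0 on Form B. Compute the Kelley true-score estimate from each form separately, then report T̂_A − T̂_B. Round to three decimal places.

0.079

T̂_A = 0.782(4.1) + 0.218(3.46) = 3.96048
T̂_B = 0.560(4.0) + 0.440(3.73) = 3.88120
T̂_A − T̂_B = 0.07928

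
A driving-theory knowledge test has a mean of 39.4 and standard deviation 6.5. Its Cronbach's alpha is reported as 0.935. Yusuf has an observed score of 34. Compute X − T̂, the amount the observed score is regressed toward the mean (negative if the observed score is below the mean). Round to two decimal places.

Regress the observed score toward the mean by the unreliability: T̂ = 0.935·34 + 0.065·39.4 = 31.790 + 2.5610 = 34.3510.
X − T̂ = 34 − 34.351 = -0.351 → -0.35

-0.35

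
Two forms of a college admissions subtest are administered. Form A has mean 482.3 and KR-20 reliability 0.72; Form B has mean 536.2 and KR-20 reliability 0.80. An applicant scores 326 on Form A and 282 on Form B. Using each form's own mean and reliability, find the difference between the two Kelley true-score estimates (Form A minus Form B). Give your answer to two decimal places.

T̂_A = 0.72(326) + 0.28(482.3) = 369.7640
T̂_B = 0.80(282) + 0.20(536.2) = 332.8400
T̂_A − T̂_B = 36.9240

36.92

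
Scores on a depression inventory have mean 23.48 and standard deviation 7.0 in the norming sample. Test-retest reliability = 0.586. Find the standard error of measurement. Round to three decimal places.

SEM = SD · √(1 − ρ) = 7.0 × √0.414 = 7.0 × 0.6434 = 4.5040

4.504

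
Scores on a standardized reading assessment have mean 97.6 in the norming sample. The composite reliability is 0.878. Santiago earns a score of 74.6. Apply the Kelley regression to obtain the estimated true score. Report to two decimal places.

77.41

T̂ = ρX + (1 − ρ)μ
  = 0.878 × 74.6 + 0.122 × 97.6
  = 65.4988 + 11.9072
  = 77.406
  ≈ 77.41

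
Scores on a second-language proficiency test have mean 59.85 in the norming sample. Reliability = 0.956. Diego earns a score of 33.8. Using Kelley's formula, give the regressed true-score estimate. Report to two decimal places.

T̂ = ρX + (1 − ρ)μ
  = 0.956 × 33.8 + 0.044 × 59.85
  = 32.3128 + 2.63340
  = 34.946
  ≈ 34.95

34.95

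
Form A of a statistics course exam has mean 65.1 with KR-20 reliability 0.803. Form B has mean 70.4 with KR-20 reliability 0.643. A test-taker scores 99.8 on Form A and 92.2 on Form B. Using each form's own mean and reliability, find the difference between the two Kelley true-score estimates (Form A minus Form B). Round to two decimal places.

8.55

T̂_A = 0.803(99.8) + 0.197(65.1) = 92.9641
T̂_B = 0.643(92.2) + 0.357(70.4) = 84.4174
T̂_A − T̂_B = 8.5467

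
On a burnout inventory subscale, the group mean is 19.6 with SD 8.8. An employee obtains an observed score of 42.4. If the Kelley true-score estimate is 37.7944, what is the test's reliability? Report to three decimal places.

0.798

T̂ = ρX + (1 − ρ)μ  ⇒  T̂ − μ = ρ(X − μ)
ρ = (T̂ − μ)/(X − μ) = (37.7944 − 19.6) / (42.4 − 19.6) = 18.1944 / 22.8 = 0.79800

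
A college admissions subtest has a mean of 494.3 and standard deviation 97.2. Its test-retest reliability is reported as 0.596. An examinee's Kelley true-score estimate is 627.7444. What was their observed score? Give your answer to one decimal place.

T̂ = ρX + (1 − ρ)μ  ⇒  X = (T̂ − (1 − ρ)μ) / ρ
X = (627.7444 − 0.404 × 494.3) / 0.596 = (627.7444 − 199.6972) / 0.596 = 428.0472 / 0.596 = 718.200

718.2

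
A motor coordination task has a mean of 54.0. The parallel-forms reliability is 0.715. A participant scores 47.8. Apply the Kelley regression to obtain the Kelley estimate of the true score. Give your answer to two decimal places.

T̂ = ρX + (1 − ρ)μ
  = 0.715 × 47.8 + 0.285 × 54.0
  = 34.1770 + 15.3900
  = 49.567
  ≈ 49.57

49.57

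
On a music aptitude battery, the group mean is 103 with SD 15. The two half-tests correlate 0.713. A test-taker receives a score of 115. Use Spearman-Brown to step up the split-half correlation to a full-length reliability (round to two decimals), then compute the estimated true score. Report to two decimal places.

112.96

Spearman-Brown: ρ = 2r/(1 + r) = 2(0.713)/(1 + 0.713) = 1.4260/1.713 = 0.8325 → 0.83
T̂ = 0.83(115) + 0.17(103) = 95.45 + 17.51 = 112.960 → 112.96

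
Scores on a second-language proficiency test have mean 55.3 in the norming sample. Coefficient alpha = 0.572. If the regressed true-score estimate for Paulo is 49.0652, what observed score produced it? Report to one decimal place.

44.4

T̂ = ρX + (1 − ρ)μ  ⇒  X = (T̂ − (1 − ρ)μ) / ρ
X = (49.0652 − 0.428 × 55.3) / 0.572 = (49.0652 − 23.6684) / 0.572 = 25.3968 / 0.572 = 44.400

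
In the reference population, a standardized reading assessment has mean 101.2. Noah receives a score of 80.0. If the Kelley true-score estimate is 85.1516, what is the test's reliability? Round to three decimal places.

T̂ = ρX + (1 − ρ)μ  ⇒  T̂ − μ = ρ(X − μ)
ρ = (T̂ − μ)/(X − μ) = (85.1516 − 101.2) / (80.0 − 101.2) = -16.0484 / -21.2 = 0.75700

0.757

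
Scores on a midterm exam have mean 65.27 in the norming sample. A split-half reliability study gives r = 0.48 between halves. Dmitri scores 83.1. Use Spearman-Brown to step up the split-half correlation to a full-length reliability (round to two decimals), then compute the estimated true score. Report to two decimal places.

Spearman-Brown: ρ = 2r/(1 + r) = 2(0.48)/(1 + 0.48) = 0.960/1.48 = 0.6486 → 0.65
T̂ = ρX + (1 − ρ)μ
  = 0.65 × 83.1 + 0.35 × 65.27
  = 54.015 + 22.8445
  = 76.859
  ≈ 76.86

76.86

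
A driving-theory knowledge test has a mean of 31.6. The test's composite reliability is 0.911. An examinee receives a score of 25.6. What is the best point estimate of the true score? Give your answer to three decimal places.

Regress the observed score toward the mean by the unreliability: T̂ = 0.911·25.6 + 0.089·31.6 = 23.3216 + 2.8124 = 26.1340.

26.134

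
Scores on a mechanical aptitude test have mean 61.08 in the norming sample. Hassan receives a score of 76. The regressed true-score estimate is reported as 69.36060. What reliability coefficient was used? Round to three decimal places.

0.555

T̂ = ρX + (1 − ρ)μ  ⇒  T̂ − μ = ρ(X − μ)
ρ = (T̂ − μ)/(X − μ) = (69.36060 − 61.08) / (76 − 61.08) = 8.28060 / 14.92 = 0.55500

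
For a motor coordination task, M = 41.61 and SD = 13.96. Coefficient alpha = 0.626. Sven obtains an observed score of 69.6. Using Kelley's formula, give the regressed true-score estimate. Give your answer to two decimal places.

59.13

T̂ = ρX + (1 − ρ)μ
  = 0.626 × 69.6 + 0.374 × 41.61
  = 43.5696 + 15.56214
  = 59.132
  ≈ 59.13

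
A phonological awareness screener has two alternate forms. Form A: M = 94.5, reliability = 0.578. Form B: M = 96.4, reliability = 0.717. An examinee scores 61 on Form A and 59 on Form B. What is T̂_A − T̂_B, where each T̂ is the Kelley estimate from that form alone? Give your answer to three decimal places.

T̂_A = 0.578(61) + 0.422(94.5) = 75.13700
T̂_B = 0.717(59) + 0.283(96.4) = 69.58420
T̂_A − T̂_B = 5.55280

5.553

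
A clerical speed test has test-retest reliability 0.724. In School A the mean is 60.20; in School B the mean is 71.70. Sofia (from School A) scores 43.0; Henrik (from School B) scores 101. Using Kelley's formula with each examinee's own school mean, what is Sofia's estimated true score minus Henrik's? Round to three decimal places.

T̂_Sofia = 0.724(43.0) + 0.276(60.20) = 47.74720
T̂_Henrik = 0.724(101) + 0.276(71.70) = 92.91320
Difference = 47.74720 − 92.91320 = -45.16600

-45.166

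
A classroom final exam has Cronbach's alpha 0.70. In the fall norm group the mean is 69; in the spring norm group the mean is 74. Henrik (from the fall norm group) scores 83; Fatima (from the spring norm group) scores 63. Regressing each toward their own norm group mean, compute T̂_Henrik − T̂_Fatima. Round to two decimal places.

12.50

T̂_Henrik = 0.70(83) + 0.30(69) = 78.8000
T̂_Fatima = 0.70(63) + 0.30(74) = 66.3000
Difference = 78.8000 − 66.3000 = 12.5000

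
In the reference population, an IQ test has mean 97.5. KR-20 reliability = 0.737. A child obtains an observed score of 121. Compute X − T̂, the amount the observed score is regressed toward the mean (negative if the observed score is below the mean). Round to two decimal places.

6.18

Weight the observed score by reliability and the mean by (1 − reliability): T̂ = 0.737·121 + 0.263·97.5 = 89.177 + 25.6425 = 114.8195.
X − T̂ = 121 − 114.819 = 6.181 → 6.18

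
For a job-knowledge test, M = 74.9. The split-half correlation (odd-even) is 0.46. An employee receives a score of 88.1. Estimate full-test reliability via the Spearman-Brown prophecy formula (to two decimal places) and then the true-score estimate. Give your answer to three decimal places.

83.216

Spearman-Brown: ρ = 2r/(1 + r) = 2(0.46)/(1 + 0.46) = 0.920/1.46 = 0.6301 → 0.63
Weight the observed score by reliability and the mean by (1 − reliability): T̂ = 0.63·88.1 + 0.37·74.9 = 55.503 + 27.713 = 83.2160.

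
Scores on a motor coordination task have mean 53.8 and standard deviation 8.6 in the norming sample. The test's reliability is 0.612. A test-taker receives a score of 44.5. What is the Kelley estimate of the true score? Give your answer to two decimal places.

T̂ = ρX + (1 − ρ)μ
  = 0.612 × 44.5 + 0.388 × 53.8
  = 27.2340 + 20.8744
  = 48.108
  ≈ 48.11

48.11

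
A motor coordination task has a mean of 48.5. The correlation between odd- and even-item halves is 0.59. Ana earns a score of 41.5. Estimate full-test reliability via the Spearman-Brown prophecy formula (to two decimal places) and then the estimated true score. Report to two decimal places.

43.32

Spearman-Brown: ρ = 2r/(1 + r) = 2(0.59)/(1 + 0.59) = 1.180/1.59 = 0.7421 → 0.74
T̂ = ρX + (1 − ρ)μ
  = 0.74 × 41.5 + 0.26 × 48.5
  = 30.710 + 12.610
  = 43.320
  ≈ 43.32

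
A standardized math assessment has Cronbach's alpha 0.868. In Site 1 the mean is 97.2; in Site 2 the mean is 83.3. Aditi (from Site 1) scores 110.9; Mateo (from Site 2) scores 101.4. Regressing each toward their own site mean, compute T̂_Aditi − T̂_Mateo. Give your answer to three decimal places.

10.081

T̂_Aditi = 0.868(110.9) + 0.132(97.2) = 109.09160
T̂_Mateo = 0.868(101.4) + 0.132(83.3) = 99.01080
Difference = 109.09160 − 99.01080 = 10.08080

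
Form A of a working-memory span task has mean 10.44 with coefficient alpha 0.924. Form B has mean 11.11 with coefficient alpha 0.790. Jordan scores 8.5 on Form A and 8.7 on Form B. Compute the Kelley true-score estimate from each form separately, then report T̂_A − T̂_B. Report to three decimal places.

T̂_A = 0.924(8.5) + 0.076(10.44) = 8.64744
T̂_B = 0.790(8.7) + 0.210(11.11) = 9.20610
T̂_A − T̂_B = -0.55866

-0.559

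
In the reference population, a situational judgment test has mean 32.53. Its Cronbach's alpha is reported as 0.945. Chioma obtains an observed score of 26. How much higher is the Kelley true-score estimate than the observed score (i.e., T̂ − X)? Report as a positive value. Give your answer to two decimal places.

Regress the observed score toward the mean by the unreliability: T̂ = 0.945·26 + 0.055·32.53 = 24.570 + 1.78915 = 26.3591.
T̂ − X = 26.359 − 26 = 0.359 → 0.36

0.36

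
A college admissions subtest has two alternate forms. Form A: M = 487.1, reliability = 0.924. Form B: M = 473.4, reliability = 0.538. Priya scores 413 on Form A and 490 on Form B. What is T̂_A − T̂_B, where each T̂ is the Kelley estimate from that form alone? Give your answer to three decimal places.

-63.699

T̂_A = 0.924(413) + 0.076(487.1) = 418.63160
T̂_B = 0.538(490) + 0.462(473.4) = 482.33080
T̂_A − T̂_B = -63.69920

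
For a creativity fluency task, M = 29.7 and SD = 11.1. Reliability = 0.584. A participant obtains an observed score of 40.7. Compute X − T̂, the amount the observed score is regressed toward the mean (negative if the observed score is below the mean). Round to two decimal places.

T̂ = ρX + (1 − ρ)μ
  = 0.584 × 40.7 + 0.416 × 29.7
  = 23.7688 + 12.3552
  = 36.1240
  ≈ 36.124
X − T̂ = 40.7 − 36.124 = 4.576 → 4.58

4.58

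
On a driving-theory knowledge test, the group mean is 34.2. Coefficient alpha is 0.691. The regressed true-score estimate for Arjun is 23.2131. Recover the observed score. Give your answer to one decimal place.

18.3

T̂ = ρX + (1 − ρ)μ  ⇒  X = (T̂ − (1 − ρ)μ) / ρ
X = (23.2131 − 0.309 × 34.2) / 0.691 = (23.2131 − 10.5678) / 0.691 = 12.6453 / 0.691 = 18.300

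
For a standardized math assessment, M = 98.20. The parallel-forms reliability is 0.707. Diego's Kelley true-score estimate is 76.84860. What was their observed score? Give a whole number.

68

T̂ = ρX + (1 − ρ)μ  ⇒  X = (T̂ − (1 − ρ)μ) / ρ
X = (76.84860 − 0.293 × 98.20) / 0.707 = (76.84860 − 28.77260) / 0.707 = 48.07600 / 0.707 = 68.00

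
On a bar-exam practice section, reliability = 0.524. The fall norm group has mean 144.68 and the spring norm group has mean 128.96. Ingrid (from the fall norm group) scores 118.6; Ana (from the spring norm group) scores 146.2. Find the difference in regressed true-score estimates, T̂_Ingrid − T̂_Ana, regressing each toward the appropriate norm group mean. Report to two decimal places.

T̂_Ingrid = 0.524(118.6) + 0.476(144.68) = 131.0141
T̂_Ana = 0.524(146.2) + 0.476(128.96) = 137.9938
Difference = 131.0141 − 137.9938 = -6.9797

-6.98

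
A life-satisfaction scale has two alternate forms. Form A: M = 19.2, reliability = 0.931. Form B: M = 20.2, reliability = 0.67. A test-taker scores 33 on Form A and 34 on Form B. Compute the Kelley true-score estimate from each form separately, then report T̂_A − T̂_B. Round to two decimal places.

T̂_A = 0.931(33) + 0.069(19.2) = 32.0478
T̂_B = 0.67(34) + 0.33(20.2) = 29.4460
T̂_A − T̂_B = 2.6018

2.60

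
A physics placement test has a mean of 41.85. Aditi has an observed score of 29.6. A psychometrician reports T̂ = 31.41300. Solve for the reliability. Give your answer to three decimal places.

T̂ = ρX + (1 − ρ)μ  ⇒  T̂ − μ = ρ(X − μ)
ρ = (T̂ − μ)/(X − μ) = (31.41300 − 41.85) / (29.6 − 41.85) = -10.43700 / -12.25 = 0.85200

0.852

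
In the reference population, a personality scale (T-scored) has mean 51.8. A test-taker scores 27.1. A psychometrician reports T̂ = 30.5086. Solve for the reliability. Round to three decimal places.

0.862

T̂ = ρX + (1 − ρ)μ  ⇒  T̂ − μ = ρ(X − μ)
ρ = (T̂ − μ)/(X − μ) = (30.5086 − 51.8) / (27.1 − 51.8) = -21.2914 / -24.7 = 0.86200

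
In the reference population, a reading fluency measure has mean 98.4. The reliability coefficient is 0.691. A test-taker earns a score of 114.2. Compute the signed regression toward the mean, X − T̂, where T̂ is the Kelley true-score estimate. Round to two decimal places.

Kelley's formula gives T̂ = 0.691·114.2 + 0.309·98.4 = 78.9122 + 30.4056 = 109.3178.
X − T̂ = 114.2 − 109.318 = 4.882 → 4.88

4.88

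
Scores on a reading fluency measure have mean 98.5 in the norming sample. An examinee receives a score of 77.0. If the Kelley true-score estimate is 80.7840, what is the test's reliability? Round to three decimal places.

0.824

T̂ = ρX + (1 − ρ)μ  ⇒  T̂ − μ = ρ(X − μ)
ρ = (T̂ − μ)/(X − μ) = (80.7840 − 98.5) / (77.0 − 98.5) = -17.7160 / -21.5 = 0.82400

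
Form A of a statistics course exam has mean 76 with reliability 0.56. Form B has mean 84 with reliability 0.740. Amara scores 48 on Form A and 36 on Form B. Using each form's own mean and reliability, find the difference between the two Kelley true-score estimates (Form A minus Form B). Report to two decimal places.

T̂_A = 0.56(48) + 0.44(76) = 60.3200
T̂_B = 0.740(36) + 0.260(84) = 48.4800
T̂_A − T̂_B = 11.8400

11.84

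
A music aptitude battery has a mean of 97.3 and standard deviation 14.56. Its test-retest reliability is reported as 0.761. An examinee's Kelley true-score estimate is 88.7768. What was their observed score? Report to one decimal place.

86.1

T̂ = ρX + (1 − ρ)μ  ⇒  X = (T̂ − (1 − ρ)μ) / ρ
X = (88.7768 − 0.239 × 97.3) / 0.761 = (88.7768 − 23.2547) / 0.761 = 65.5221 / 0.761 = 86.100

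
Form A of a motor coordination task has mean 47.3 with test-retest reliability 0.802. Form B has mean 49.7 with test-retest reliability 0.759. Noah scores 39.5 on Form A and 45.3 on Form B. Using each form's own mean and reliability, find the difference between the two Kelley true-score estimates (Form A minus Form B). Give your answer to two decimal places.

-5.32

T̂_A = 0.802(39.5) + 0.198(47.3) = 41.0444
T̂_B = 0.759(45.3) + 0.241(49.7) = 46.3604
T̂_A − T̂_B = -5.3160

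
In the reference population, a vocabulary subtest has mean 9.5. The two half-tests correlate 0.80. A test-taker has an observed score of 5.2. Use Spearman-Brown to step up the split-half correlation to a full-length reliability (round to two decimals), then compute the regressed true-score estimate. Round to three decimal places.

5.673

Spearman-Brown: ρ = 2r/(1 + r) = 2(0.80)/(1 + 0.80) = 1.600/1.80 = 0.8889 → 0.89
T̂ = 0.89(5.2) + 0.11(9.5) = 4.628 + 1.045 = 5.6730 → 5.673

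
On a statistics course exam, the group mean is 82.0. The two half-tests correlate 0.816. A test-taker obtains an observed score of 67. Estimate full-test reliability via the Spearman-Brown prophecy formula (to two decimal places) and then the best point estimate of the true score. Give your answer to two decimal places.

Spearman-Brown: ρ = 2r/(1 + r) = 2(0.816)/(1 + 0.816) = 1.6320/1.816 = 0.8987 → 0.90
Regress the observed score toward the mean by the unreliability: T̂ = 0.90·67 + 0.10·82.0 = 60.30 + 8.200 = 68.500.

68.50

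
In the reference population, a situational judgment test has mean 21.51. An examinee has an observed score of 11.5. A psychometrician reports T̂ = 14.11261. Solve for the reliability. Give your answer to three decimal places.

T̂ = ρX + (1 − ρ)μ  ⇒  T̂ − μ = ρ(X − μ)
ρ = (T̂ − μ)/(X − μ) = (14.11261 − 21.51) / (11.5 − 21.51) = -7.39739 / -10.01 = 0.73900

0.739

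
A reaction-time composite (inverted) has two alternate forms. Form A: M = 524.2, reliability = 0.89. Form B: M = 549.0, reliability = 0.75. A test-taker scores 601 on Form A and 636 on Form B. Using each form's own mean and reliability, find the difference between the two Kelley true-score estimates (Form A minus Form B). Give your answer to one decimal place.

-21.7

T̂_A = 0.89(601) + 0.11(524.2) = 592.552
T̂_B = 0.75(636) + 0.25(549.0) = 614.250
T̂_A − T̂_B = -21.698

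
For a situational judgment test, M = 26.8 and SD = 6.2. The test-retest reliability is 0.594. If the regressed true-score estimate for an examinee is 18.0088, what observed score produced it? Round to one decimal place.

T̂ = ρX + (1 − ρ)μ  ⇒  X = (T̂ − (1 − ρ)μ) / ρ
X = (18.0088 − 0.406 × 26.8) / 0.594 = (18.0088 − 10.8808) / 0.594 = 7.1280 / 0.594 = 12.000

12.0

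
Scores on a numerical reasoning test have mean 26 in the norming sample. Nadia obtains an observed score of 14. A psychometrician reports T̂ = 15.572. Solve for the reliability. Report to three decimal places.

0.869

T̂ = ρX + (1 − ρ)μ  ⇒  T̂ − μ = ρ(X − μ)
ρ = (T̂ − μ)/(X − μ) = (15.572 − 26) / (14 − 26) = -10.428 / -12.0 = 0.86900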